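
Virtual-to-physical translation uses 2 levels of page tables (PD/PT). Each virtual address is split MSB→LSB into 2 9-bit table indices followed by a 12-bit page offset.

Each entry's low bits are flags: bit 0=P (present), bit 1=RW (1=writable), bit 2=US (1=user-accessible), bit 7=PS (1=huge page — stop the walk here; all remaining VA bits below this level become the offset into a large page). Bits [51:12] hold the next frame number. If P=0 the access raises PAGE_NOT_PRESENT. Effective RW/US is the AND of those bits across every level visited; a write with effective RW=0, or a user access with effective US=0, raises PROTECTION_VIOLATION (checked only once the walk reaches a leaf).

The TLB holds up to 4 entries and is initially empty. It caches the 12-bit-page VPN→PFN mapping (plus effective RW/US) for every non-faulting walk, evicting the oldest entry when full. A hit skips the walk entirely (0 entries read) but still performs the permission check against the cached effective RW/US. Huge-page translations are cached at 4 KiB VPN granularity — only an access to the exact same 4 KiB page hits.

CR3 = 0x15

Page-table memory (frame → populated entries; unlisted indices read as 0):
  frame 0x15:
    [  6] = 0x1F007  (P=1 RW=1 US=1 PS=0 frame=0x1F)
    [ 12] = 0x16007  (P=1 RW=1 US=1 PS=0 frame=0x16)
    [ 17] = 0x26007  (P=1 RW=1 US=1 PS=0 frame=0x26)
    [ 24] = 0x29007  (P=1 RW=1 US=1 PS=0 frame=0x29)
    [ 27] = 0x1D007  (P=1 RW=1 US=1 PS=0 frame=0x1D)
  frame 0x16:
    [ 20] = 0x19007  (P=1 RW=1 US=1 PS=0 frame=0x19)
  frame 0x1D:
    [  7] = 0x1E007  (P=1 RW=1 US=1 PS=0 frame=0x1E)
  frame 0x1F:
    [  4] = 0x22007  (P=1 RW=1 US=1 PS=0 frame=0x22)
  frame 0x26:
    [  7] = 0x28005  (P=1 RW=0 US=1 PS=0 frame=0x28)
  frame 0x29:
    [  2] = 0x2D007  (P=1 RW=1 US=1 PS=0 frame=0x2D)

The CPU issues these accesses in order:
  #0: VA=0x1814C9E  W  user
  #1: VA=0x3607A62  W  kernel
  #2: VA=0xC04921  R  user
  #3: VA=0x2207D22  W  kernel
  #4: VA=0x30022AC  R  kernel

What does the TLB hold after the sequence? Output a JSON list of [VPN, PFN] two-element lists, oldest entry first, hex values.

Per-access translation:
#0 VA=0x1814C9E (w,user):
  lvl0: tbl 0x15, slot 12 ⇒ 0x16007 (P1/RW1/US1/PS0)
  lvl1: tbl 0x16, slot 20 ⇒ 0x19007 (P1/RW1/US1/PS0)
  ⇒ phys 0x19C9E  [2 reads]
#1 VA=0x3607A62 (w,kernel):
  lvl0: tbl 0x15, slot 27 ⇒ 0x1D007 (P1/RW1/US1/PS0)
  lvl1: tbl 0x1D, slot 7 ⇒ 0x1E007 (P1/RW1/US1/PS0)
  ⇒ phys 0x1EA62  [2 reads]
#2 VA=0xC04921 (r,user):
  lvl0: tbl 0x15, slot 6 ⇒ 0x1F007 (P1/RW1/US1/PS0)
  lvl1: tbl 0x1F, slot 4 ⇒ 0x22007 (P1/RW1/US1/PS0)
  ⇒ phys 0x22921  [2 reads]
#3 VA=0x2207D22 (w,kernel):
  lvl0: tbl 0x15, slot 17 ⇒ 0x26007 (P1/RW1/US1/PS0)
  lvl1: tbl 0x26, slot 7 ⇒ 0x28005 (P1/RW0/US1/PS0)
  ⇒ fault: PROTECTION_VIOLATION  — 2 lookups
#4 VA=0x30022AC (r,kernel):
  lvl0: tbl 0x15, slot 24 ⇒ 0x29007 (P1/RW1/US1/PS0)
  lvl1: tbl 0x29, slot 2 ⇒ 0x2D007 (P1/RW1/US1/PS0)
  ⇒ phys 0x2D2AC  [2 reads]

TLB: [["0x1814", "0x19"], ["0x3607", "0x1E"], ["0xC04", "0x22"], ["0x3002", "0x2D"]]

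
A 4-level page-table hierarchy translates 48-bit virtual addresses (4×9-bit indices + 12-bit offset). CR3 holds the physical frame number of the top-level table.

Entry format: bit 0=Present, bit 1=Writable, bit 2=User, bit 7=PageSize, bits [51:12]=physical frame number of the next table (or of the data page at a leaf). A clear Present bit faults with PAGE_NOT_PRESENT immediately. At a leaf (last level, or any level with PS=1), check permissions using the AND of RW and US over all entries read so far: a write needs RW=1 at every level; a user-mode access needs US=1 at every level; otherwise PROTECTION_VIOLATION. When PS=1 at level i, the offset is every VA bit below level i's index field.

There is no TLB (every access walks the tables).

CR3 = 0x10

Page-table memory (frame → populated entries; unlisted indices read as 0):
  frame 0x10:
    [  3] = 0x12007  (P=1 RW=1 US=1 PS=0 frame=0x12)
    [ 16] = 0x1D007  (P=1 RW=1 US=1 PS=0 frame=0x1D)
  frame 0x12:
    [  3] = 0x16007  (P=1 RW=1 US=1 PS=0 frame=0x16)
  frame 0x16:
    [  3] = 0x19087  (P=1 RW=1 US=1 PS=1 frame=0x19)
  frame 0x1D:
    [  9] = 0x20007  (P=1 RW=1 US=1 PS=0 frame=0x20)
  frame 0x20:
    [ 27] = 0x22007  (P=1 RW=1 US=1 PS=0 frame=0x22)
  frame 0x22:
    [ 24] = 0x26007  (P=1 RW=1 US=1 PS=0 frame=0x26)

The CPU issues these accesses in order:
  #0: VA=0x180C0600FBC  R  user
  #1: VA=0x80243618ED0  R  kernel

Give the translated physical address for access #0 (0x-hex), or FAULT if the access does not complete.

Walk each access:
#0 VA=0x180C0600FBC (r,user):
  lvl0: tbl 0x10, slot 3 ⇒ 0x12007 (P1/RW1/US1/PS0)
  lvl1: tbl 0x12, slot 3 ⇒ 0x16007 (P1/RW1/US1/PS0)
  lvl2: tbl 0x16, slot 3 ⇒ 0x19087 (P1/RW1/US1/PS1)
  ✓ 0x19FBC (huge @L2)  — 3 lookups
#1 VA=0x80243618ED0 (r,kernel):
  lvl0: tbl 0x10, slot 16 ⇒ 0x1D007 (P1/RW1/US1/PS0)
  lvl1: tbl 0x1D, slot 9 ⇒ 0x20007 (P1/RW1/US1/PS0)
  lvl2: tbl 0x20, slot 27 ⇒ 0x22007 (P1/RW1/US1/PS0)
  lvl3: tbl 0x22, slot 24 ⇒ 0x26007 (P1/RW1/US1/PS0)
  ✓ 0x26ED0  — 4 lookups

Access #0 PA: 0x19FBC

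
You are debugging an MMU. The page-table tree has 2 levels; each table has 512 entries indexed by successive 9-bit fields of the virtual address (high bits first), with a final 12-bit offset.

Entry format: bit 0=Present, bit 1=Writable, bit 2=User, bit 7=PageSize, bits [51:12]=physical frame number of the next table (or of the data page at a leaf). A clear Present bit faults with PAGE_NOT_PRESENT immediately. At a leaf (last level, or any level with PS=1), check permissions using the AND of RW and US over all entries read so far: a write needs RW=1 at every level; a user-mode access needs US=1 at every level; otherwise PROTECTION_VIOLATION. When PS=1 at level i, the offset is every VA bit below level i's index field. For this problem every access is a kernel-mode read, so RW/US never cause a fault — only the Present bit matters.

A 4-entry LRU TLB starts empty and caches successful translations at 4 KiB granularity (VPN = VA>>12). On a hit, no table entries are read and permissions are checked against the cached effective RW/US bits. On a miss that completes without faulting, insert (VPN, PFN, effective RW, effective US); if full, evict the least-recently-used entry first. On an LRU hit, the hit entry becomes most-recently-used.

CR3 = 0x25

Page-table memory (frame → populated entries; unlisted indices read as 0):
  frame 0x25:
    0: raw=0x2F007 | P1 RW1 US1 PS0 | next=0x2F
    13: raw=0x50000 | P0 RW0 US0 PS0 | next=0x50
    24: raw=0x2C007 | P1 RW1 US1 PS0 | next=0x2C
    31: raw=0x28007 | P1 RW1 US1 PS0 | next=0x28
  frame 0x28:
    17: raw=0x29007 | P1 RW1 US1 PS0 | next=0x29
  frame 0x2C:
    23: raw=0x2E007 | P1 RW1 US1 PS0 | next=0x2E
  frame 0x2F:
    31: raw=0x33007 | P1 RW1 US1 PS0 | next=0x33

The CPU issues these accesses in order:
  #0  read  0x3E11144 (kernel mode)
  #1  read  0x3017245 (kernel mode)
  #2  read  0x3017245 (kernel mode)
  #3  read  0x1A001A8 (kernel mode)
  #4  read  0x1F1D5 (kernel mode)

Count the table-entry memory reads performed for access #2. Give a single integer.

Walk each access:
#0 VA=0x3E11144 (r,kernel):
  lvl0: tbl 0x25, slot 31 ⇒ 0x28007 (P1/RW1/US1/PS0)
  lvl1: tbl 0x28, slot 17 ⇒ 0x29007 (P1/RW1/US1/PS0)
  → PA=0x29144  (2 entries read)
#1 VA=0x3017245 (r,kernel):
  lvl0: tbl 0x25, slot 24 ⇒ 0x2C007 (P1/RW1/US1/PS0)
  lvl1: tbl 0x2C, slot 23 ⇒ 0x2E007 (P1/RW1/US1/PS0)
  → PA=0x2E245  (2 entries read)
#2 VA=0x3017245 (r,kernel):
  TLB hit vpn=0x3017 → PA=0x2E245
#3 VA=0x1A001A8 (r,kernel):
  lvl0: tbl 0x25, slot 13 ⇒ 0x50000 (P0/RW0/US0/PS0)
  ⇒ fault: PAGE_NOT_PRESENT  — 1 lookups
#4 VA=0x1F1D5 (r,kernel):
  lvl0: tbl 0x25, slot 0 ⇒ 0x2F007 (P1/RW1/US1/PS0)
  lvl1: tbl 0x2F, slot 31 ⇒ 0x33007 (P1/RW1/US1/PS0)
  → PA=0x331D5  (2 entries read)

Entries read for #2: 0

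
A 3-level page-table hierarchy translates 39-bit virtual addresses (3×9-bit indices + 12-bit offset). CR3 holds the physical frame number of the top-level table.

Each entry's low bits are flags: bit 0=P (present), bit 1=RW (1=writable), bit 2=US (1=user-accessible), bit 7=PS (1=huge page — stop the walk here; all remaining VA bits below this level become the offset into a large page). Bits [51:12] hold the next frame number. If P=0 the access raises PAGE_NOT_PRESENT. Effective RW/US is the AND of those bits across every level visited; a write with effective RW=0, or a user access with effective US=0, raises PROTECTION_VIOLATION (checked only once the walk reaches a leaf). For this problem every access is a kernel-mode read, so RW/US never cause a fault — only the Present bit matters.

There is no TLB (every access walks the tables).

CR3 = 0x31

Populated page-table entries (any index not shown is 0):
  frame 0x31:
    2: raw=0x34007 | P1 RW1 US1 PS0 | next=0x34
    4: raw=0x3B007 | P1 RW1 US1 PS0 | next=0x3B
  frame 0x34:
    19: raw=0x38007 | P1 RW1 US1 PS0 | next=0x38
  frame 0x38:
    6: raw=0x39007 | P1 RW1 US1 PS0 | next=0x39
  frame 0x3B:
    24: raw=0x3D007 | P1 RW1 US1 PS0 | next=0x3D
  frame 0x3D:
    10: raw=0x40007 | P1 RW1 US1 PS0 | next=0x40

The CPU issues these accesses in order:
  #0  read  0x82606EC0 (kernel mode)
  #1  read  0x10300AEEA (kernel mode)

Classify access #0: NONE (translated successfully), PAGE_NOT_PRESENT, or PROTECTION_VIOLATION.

Per-access translation:
#0 VA=0x82606EC0 (r,kernel):
  L0 @0x31[2] → 0x34007  P=1,RW=1,US=1,PS=0
  L1 @0x34[19] → 0x38007  P=1,RW=1,US=1,PS=0
  L2 @0x38[6] → 0x39007  P=1,RW=1,US=1,PS=0
  ✓ 0x39EC0  — 3 lookups
#1 VA=0x10300AEEA (r,kernel):
  L0 @0x31[4] → 0x3B007  P=1,RW=1,US=1,PS=0
  L1 @0x3B[24] → 0x3D007  P=1,RW=1,US=1,PS=0
  L2 @0x3D[10] → 0x40007  P=1,RW=1,US=1,PS=0
  ✓ 0x40EEA  — 3 lookups

Access #0 fault: NONE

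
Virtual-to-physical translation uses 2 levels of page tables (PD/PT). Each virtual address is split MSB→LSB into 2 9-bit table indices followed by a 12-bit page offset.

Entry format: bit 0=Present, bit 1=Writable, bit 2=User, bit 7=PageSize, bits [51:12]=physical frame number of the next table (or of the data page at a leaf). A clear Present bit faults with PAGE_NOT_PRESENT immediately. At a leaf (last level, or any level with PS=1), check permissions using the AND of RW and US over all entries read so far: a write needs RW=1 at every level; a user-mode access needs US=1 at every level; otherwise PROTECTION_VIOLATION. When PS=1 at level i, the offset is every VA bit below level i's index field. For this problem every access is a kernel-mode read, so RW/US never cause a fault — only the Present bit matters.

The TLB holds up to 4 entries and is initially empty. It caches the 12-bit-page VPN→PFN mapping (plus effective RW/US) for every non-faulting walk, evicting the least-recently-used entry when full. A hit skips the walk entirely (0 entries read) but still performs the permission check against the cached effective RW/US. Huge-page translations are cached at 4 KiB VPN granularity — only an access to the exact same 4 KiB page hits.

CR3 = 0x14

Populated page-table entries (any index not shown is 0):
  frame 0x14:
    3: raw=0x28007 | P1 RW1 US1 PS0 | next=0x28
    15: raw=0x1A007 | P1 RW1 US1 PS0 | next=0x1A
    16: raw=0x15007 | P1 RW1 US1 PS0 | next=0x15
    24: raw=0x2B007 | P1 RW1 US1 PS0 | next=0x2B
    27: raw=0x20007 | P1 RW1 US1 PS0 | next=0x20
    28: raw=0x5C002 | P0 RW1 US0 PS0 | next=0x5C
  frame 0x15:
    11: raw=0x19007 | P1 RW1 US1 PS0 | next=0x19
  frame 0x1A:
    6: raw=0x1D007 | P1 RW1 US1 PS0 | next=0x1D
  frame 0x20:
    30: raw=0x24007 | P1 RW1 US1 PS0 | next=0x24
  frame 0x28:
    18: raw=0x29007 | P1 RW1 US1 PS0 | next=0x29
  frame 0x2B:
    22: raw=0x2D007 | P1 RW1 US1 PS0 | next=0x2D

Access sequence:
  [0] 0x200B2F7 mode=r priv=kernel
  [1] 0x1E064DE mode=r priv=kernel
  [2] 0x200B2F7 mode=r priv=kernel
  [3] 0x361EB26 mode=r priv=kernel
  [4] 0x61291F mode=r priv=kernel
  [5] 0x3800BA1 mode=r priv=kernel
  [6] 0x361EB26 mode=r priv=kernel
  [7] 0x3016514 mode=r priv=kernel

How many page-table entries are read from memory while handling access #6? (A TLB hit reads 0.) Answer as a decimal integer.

Per-access translation:
#0 VA=0x200B2F7 (r,kernel):
  L0: frame=0x14 idx=16 entry=0x15007 [P=1 RW=1 US=1 PS=0]
  L1: frame=0x15 idx=11 entry=0x19007 [P=1 RW=1 US=1 PS=0]
  ✓ 0x192F7  — 2 lookups
#1 VA=0x1E064DE (r,kernel):
  L0: frame=0x14 idx=15 entry=0x1A007 [P=1 RW=1 US=1 PS=0]
  L1: frame=0x1A idx=6 entry=0x1D007 [P=1 RW=1 US=1 PS=0]
  ✓ 0x1D4DE  — 2 lookups
#2 VA=0x200B2F7 (r,kernel):
  TLB hit vpn=0x200B → PA=0x192F7
#3 VA=0x361EB26 (r,kernel):
  L0: frame=0x14 idx=27 entry=0x20007 [P=1 RW=1 US=1 PS=0]
  L1: frame=0x20 idx=30 entry=0x24007 [P=1 RW=1 US=1 PS=0]
  ✓ 0x24B26  — 2 lookups
#4 VA=0x61291F (r,kernel):
  L0: frame=0x14 idx=3 entry=0x28007 [P=1 RW=1 US=1 PS=0]
  L1: frame=0x28 idx=18 entry=0x29007 [P=1 RW=1 US=1 PS=0]
  ✓ 0x2991F  — 2 lookups
#5 VA=0x3800BA1 (r,kernel):
  L0: frame=0x14 idx=28 entry=0x5C002 [P=0 RW=1 US=0 PS=0]
  → PAGE_NOT_PRESENT  (1 entries read)
#6 VA=0x361EB26 (r,kernel):
  TLB hit vpn=0x361E → PA=0x24B26
#7 VA=0x3016514 (r,kernel):
  L0: frame=0x14 idx=24 entry=0x2B007 [P=1 RW=1 US=1 PS=0]
  L1: frame=0x2B idx=22 entry=0x2D007 [P=1 RW=1 US=1 PS=0]
  ✓ 0x2D514  — 2 lookups

Entries read for #6: 0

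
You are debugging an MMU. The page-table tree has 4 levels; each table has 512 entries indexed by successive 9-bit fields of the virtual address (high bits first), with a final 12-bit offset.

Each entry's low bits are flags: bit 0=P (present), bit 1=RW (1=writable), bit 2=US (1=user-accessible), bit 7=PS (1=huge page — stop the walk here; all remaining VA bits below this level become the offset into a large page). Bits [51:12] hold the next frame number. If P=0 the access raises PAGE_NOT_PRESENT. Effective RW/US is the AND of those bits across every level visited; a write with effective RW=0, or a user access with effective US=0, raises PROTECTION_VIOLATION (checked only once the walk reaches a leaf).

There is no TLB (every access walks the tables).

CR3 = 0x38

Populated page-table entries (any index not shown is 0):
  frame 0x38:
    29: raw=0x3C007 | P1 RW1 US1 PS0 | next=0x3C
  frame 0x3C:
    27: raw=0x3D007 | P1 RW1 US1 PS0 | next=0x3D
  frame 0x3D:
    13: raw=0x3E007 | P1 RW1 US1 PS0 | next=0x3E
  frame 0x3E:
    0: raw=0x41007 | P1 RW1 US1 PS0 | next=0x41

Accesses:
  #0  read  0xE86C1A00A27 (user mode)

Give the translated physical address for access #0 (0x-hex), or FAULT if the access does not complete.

Trace:
#0 VA=0xE86C1A00A27 (r,user):
  L0 @0x38[29] → 0x3C007  P=1,RW=1,US=1,PS=0
  L1 @0x3C[27] → 0x3D007  P=1,RW=1,US=1,PS=0
  L2 @0x3D[13] → 0x3E007  P=1,RW=1,US=1,PS=0
  L3 @0x3E[0] → 0x41007  P=1,RW=1,US=1,PS=0
  ⇒ phys 0x41A27  [4 reads]

Access #0 PA: 0x41A27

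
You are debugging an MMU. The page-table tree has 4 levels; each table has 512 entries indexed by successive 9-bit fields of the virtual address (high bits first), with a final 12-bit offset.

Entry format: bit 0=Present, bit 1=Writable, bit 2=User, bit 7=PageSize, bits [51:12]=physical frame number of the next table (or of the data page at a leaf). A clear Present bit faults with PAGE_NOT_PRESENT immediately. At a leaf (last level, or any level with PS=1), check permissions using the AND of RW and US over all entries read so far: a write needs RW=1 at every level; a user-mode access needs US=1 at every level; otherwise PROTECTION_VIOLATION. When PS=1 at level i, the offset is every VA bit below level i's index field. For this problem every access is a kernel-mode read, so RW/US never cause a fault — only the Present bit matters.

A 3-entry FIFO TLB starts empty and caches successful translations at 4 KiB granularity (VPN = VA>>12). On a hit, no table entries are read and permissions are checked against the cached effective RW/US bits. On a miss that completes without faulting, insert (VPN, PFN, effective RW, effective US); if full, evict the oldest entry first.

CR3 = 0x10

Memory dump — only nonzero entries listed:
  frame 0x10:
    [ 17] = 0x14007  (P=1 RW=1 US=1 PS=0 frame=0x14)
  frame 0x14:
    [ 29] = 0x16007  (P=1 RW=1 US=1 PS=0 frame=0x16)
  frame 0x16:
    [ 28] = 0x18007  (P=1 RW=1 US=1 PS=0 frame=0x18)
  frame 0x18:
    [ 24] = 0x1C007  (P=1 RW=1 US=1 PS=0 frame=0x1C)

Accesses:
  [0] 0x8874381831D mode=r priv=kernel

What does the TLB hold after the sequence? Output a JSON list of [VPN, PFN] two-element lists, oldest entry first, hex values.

Walk each access:
#0 VA=0x8874381831D (r,kernel):
  [0] read 0x10 idx=17: raw=0x14007 flags P=1 W=1 U=1 S=0
  [1] read 0x14 idx=29: raw=0x16007 flags P=1 W=1 U=1 S=0
  [2] read 0x16 idx=28: raw=0x18007 flags P=1 W=1 U=1 S=0
  [3] read 0x18 idx=24: raw=0x1C007 flags P=1 W=1 U=1 S=0
  → PA=0x1C31D  (4 entries read)

TLB: [["0x88743818", "0x1C"]]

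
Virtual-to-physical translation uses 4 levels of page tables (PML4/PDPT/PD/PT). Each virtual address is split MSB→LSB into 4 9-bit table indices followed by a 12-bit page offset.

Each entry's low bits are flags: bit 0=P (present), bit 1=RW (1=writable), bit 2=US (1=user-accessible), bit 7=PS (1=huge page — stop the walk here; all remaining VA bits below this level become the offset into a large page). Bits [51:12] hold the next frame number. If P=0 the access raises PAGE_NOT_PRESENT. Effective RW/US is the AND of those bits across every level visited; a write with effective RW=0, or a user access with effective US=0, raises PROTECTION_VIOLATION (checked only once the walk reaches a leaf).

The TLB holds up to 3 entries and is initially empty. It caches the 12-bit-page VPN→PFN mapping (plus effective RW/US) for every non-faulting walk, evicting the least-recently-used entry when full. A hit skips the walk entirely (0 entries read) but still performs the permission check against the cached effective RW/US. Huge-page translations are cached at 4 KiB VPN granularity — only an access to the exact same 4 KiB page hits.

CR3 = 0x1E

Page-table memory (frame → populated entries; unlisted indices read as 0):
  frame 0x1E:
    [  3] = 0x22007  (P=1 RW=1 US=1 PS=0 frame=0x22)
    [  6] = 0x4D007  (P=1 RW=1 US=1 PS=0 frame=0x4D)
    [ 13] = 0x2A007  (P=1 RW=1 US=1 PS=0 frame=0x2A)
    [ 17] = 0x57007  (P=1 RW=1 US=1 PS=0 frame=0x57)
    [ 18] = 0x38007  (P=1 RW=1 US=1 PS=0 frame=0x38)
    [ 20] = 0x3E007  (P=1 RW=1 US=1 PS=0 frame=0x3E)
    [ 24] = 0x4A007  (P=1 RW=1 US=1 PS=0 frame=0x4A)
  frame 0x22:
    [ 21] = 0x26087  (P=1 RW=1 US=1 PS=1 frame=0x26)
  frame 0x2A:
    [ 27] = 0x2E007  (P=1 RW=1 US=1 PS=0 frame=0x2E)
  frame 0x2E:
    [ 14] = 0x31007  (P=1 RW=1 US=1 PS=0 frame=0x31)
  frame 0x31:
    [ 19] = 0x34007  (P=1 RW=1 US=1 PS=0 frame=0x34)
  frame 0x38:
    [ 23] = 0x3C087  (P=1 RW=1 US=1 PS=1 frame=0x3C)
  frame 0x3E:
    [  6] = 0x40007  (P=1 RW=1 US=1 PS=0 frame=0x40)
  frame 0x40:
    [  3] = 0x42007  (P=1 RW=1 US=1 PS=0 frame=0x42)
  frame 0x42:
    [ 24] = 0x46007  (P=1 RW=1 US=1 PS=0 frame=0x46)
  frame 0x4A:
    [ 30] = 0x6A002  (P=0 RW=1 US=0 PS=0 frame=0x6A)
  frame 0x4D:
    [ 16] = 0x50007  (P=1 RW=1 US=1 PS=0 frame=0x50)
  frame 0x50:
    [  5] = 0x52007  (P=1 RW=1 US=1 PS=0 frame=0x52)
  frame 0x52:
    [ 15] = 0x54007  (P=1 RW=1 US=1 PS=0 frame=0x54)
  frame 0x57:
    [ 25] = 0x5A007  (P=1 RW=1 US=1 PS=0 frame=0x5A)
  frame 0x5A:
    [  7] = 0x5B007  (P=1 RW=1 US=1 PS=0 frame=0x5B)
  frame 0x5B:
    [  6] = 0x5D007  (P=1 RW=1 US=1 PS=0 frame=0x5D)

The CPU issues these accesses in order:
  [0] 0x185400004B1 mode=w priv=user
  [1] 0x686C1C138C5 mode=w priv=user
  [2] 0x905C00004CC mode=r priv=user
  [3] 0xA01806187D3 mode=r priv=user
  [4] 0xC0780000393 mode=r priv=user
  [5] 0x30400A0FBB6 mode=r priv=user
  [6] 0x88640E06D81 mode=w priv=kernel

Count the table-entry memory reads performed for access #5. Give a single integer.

Per-access translation:
#0 VA=0x185400004B1 (w,user):
  L0 @0x1E[3] → 0x22007  P=1,RW=1,US=1,PS=0
  L1 @0x22[21] → 0x26087  P=1,RW=1,US=1,PS=1
  ⇒ phys 0x264B1 (huge @L1)  [2 reads]
#1 VA=0x686C1C138C5 (w,user):
  L0 @0x1E[13] → 0x2A007  P=1,RW=1,US=1,PS=0
  L1 @0x2A[27] → 0x2E007  P=1,RW=1,US=1,PS=0
  L2 @0x2E[14] → 0x31007  P=1,RW=1,US=1,PS=0
  L3 @0x31[19] → 0x34007  P=1,RW=1,US=1,PS=0
  ⇒ phys 0x348C5  [4 reads]
#2 VA=0x905C00004CC (r,user):
  L0 @0x1E[18] → 0x38007  P=1,RW=1,US=1,PS=0
  L1 @0x38[23] → 0x3C087  P=1,RW=1,US=1,PS=1
  ⇒ phys 0x3C4CC (huge @L1)  [2 reads]
#3 VA=0xA01806187D3 (r,user):
  L0 @0x1E[20] → 0x3E007  P=1,RW=1,US=1,PS=0
  L1 @0x3E[6] → 0x40007  P=1,RW=1,US=1,PS=0
  L2 @0x40[3] → 0x42007  P=1,RW=1,US=1,PS=0
  L3 @0x42[24] → 0x46007  P=1,RW=1,US=1,PS=0
  ⇒ phys 0x467D3  [4 reads]
#4 VA=0xC0780000393 (r,user):
  L0 @0x1E[24] → 0x4A007  P=1,RW=1,US=1,PS=0
  L1 @0x4A[30] → 0x6A002  P=0,RW=1,US=0,PS=0
  ✗ PAGE_NOT_PRESENT  [2 reads]
#5 VA=0x30400A0FBB6 (r,user):
  L0 @0x1E[6] → 0x4D007  P=1,RW=1,US=1,PS=0
  L1 @0x4D[16] → 0x50007  P=1,RW=1,US=1,PS=0
  L2 @0x50[5] → 0x52007  P=1,RW=1,US=1,PS=0
  L3 @0x52[15] → 0x54007  P=1,RW=1,US=1,PS=0
  ⇒ phys 0x54BB6  [4 reads]
#6 VA=0x88640E06D81 (w,kernel):
  L0 @0x1E[17] → 0x57007  P=1,RW=1,US=1,PS=0
  L1 @0x57[25] → 0x5A007  P=1,RW=1,US=1,PS=0
  L2 @0x5A[7] → 0x5B007  P=1,RW=1,US=1,PS=0
  L3 @0x5B[6] → 0x5D007  P=1,RW=1,US=1,PS=0
  ⇒ phys 0x5DD81  [4 reads]

Entries read for #5: 4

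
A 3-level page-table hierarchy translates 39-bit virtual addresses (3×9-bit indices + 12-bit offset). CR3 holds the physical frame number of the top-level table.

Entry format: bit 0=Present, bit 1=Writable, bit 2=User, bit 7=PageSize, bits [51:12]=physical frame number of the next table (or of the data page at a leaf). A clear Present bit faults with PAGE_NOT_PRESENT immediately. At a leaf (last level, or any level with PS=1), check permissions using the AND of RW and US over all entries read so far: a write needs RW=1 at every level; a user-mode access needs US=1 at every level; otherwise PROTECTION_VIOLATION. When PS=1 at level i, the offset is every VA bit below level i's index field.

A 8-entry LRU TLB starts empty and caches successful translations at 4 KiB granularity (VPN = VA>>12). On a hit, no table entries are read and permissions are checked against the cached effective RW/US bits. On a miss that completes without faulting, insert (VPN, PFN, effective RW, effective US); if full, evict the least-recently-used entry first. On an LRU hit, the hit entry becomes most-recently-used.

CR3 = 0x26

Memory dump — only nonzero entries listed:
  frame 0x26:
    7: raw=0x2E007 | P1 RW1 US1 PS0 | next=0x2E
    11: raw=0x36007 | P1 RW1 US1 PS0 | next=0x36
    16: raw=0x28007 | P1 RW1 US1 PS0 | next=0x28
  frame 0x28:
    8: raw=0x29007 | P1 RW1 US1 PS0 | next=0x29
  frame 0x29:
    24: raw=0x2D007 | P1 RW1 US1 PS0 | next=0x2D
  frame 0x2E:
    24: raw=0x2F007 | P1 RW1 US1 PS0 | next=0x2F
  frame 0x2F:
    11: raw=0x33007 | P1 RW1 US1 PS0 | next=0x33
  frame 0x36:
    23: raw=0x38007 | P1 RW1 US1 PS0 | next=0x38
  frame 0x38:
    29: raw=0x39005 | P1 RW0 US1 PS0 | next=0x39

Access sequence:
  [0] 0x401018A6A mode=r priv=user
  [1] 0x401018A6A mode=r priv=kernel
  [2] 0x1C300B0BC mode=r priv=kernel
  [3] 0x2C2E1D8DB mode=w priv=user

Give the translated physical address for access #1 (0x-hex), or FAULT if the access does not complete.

Per-access translation:
#0 VA=0x401018A6A (r,user):
  lvl0: tbl 0x26, slot 16 ⇒ 0x28007 (P1/RW1/US1/PS0)
  lvl1: tbl 0x28, slot 8 ⇒ 0x29007 (P1/RW1/US1/PS0)
  lvl2: tbl 0x29, slot 24 ⇒ 0x2D007 (P1/RW1/US1/PS0)
  ✓ 0x2DA6A  — 3 lookups
#1 VA=0x401018A6A (r,kernel):
  TLB hit vpn=0x401018 → PA=0x2DA6A
#2 VA=0x1C300B0BC (r,kernel):
  lvl0: tbl 0x26, slot 7 ⇒ 0x2E007 (P1/RW1/US1/PS0)
  lvl1: tbl 0x2E, slot 24 ⇒ 0x2F007 (P1/RW1/US1/PS0)
  lvl2: tbl 0x2F, slot 11 ⇒ 0x33007 (P1/RW1/US1/PS0)
  ✓ 0x330BC  — 3 lookups
#3 VA=0x2C2E1D8DB (w,user):
  lvl0: tbl 0x26, slot 11 ⇒ 0x36007 (P1/RW1/US1/PS0)
  lvl1: tbl 0x36, slot 23 ⇒ 0x38007 (P1/RW1/US1/PS0)
  lvl2: tbl 0x38, slot 29 ⇒ 0x39005 (P1/RW0/US1/PS0)
  ✗ PROTECTION_VIOLATION  [3 reads]

Access #1 PA: 0x2DA6A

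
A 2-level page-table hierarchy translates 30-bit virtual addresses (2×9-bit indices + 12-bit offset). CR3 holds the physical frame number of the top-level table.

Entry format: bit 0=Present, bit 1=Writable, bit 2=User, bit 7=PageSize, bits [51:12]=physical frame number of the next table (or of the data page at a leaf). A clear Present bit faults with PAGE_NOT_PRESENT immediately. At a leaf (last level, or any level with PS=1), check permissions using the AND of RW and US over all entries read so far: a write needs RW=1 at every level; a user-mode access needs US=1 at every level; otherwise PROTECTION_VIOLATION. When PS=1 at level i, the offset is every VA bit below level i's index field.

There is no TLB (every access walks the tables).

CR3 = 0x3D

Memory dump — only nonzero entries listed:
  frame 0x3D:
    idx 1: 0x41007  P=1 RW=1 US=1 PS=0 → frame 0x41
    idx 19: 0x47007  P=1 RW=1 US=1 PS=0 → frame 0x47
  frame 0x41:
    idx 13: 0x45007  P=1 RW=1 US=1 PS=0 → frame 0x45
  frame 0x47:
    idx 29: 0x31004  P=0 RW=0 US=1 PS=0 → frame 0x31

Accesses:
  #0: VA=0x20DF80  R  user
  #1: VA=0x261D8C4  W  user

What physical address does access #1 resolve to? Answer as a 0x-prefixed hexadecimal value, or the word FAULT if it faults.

Trace:
#0 VA=0x20DF80 (r,user):
  lvl0: tbl 0x3D, slot 1 ⇒ 0x41007 (P1/RW1/US1/PS0)
  lvl1: tbl 0x41, slot 13 ⇒ 0x45007 (P1/RW1/US1/PS0)
  ✓ 0x45F80  — 2 lookups
#1 VA=0x261D8C4 (w,user):
  lvl0: tbl 0x3D, slot 19 ⇒ 0x47007 (P1/RW1/US1/PS0)
  lvl1: tbl 0x47, slot 29 ⇒ 0x31004 (P0/RW0/US1/PS0)
  → PAGE_NOT_PRESENT  (2 entries read)

Access #1 PA: FAULT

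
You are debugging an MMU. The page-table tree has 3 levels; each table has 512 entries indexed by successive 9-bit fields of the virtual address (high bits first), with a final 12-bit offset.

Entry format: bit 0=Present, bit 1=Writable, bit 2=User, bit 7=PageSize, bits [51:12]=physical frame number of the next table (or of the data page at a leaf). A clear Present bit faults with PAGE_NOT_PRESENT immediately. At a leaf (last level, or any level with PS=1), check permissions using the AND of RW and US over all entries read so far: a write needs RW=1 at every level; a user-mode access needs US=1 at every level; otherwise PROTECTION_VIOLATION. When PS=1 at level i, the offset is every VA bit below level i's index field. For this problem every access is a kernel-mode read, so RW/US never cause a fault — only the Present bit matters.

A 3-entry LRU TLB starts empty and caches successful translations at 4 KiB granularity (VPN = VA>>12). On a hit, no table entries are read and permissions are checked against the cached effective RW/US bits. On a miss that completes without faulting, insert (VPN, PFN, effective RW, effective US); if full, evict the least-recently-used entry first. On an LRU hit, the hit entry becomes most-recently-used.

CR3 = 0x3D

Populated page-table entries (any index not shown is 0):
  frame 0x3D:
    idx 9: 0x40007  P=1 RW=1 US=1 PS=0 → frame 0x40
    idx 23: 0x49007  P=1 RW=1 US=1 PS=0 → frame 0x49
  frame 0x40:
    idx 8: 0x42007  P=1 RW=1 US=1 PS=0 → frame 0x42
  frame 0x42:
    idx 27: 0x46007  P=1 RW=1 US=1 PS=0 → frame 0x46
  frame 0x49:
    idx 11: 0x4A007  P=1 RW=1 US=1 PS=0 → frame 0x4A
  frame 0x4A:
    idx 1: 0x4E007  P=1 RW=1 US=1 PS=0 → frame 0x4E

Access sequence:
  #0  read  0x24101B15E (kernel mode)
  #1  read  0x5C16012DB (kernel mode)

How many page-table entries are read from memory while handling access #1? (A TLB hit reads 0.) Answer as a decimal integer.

Per-access translation:
#0 VA=0x24101B15E (r,kernel):
  L0: frame=0x3D idx=9 entry=0x40007 [P=1 RW=1 US=1 PS=0]
  L1: frame=0x40 idx=8 entry=0x42007 [P=1 RW=1 US=1 PS=0]
  L2: frame=0x42 idx=27 entry=0x46007 [P=1 RW=1 US=1 PS=0]
  ⇒ phys 0x4615E  [3 reads]
#1 VA=0x5C16012DB (r,kernel):
  L0: frame=0x3D idx=23 entry=0x49007 [P=1 RW=1 US=1 PS=0]
  L1: frame=0x49 idx=11 entry=0x4A007 [P=1 RW=1 US=1 PS=0]
  L2: frame=0x4A idx=1 entry=0x4E007 [P=1 RW=1 US=1 PS=0]
  ⇒ phys 0x4E2DB  [3 reads]

Entries read for #1: 3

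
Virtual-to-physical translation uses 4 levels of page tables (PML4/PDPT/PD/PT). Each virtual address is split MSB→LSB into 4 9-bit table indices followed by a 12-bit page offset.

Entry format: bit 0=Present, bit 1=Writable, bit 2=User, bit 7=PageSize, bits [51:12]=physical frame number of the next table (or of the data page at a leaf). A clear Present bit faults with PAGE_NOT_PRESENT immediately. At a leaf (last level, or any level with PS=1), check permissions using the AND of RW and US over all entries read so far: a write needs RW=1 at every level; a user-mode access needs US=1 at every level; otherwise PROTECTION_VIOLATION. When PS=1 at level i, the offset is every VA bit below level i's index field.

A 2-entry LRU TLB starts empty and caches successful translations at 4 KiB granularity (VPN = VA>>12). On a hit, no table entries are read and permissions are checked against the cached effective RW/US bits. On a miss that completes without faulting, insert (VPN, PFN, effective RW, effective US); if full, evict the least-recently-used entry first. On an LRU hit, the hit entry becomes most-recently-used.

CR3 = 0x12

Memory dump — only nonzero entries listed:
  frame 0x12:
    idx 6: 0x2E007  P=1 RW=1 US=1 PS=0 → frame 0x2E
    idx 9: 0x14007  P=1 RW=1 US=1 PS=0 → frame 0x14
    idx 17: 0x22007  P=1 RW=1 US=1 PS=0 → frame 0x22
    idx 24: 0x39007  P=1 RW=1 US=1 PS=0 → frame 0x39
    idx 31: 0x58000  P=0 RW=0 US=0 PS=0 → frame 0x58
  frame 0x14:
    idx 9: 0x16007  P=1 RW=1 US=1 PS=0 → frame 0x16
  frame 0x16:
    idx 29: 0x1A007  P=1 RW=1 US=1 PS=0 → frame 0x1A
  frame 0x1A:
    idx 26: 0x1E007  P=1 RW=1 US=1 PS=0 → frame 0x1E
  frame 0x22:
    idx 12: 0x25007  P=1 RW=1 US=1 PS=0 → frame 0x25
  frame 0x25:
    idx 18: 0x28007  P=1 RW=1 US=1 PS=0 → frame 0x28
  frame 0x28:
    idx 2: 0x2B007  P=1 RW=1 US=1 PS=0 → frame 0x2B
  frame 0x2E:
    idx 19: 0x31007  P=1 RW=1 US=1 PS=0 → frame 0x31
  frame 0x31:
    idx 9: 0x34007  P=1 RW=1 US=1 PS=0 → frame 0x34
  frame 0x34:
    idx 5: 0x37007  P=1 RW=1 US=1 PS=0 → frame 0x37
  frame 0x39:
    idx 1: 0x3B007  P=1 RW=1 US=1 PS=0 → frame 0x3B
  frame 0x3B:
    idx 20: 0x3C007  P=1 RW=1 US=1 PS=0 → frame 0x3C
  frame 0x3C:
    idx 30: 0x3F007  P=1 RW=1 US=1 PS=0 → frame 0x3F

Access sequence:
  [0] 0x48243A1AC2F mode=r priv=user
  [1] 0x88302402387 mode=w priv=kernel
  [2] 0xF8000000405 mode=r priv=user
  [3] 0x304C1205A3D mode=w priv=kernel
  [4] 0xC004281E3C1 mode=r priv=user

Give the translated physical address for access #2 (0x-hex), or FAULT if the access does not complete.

Per-access translation:
#0 VA=0x48243A1AC2F (r,user):
  lvl0: tbl 0x12, slot 9 ⇒ 0x14007 (P1/RW1/US1/PS0)
  lvl1: tbl 0x14, slot 9 ⇒ 0x16007 (P1/RW1/US1/PS0)
  lvl2: tbl 0x16, slot 29 ⇒ 0x1A007 (P1/RW1/US1/PS0)
  lvl3: tbl 0x1A, slot 26 ⇒ 0x1E007 (P1/RW1/US1/PS0)
  ✓ 0x1EC2F  — 4 lookups
#1 VA=0x88302402387 (w,kernel):
  lvl0: tbl 0x12, slot 17 ⇒ 0x22007 (P1/RW1/US1/PS0)
  lvl1: tbl 0x22, slot 12 ⇒ 0x25007 (P1/RW1/US1/PS0)
  lvl2: tbl 0x25, slot 18 ⇒ 0x28007 (P1/RW1/US1/PS0)
  lvl3: tbl 0x28, slot 2 ⇒ 0x2B007 (P1/RW1/US1/PS0)
  ✓ 0x2B387  — 4 lookups
#2 VA=0xF8000000405 (r,user):
  lvl0: tbl 0x12, slot 31 ⇒ 0x58000 (P0/RW0/US0/PS0)
  ⇒ fault: PAGE_NOT_PRESENT  — 1 lookups
#3 VA=0x304C1205A3D (w,kernel):
  lvl0: tbl 0x12, slot 6 ⇒ 0x2E007 (P1/RW1/US1/PS0)
  lvl1: tbl 0x2E, slot 19 ⇒ 0x31007 (P1/RW1/US1/PS0)
  lvl2: tbl 0x31, slot 9 ⇒ 0x34007 (P1/RW1/US1/PS0)
  lvl3: tbl 0x34, slot 5 ⇒ 0x37007 (P1/RW1/US1/PS0)
  ✓ 0x37A3D  — 4 lookups
#4 VA=0xC004281E3C1 (r,user):
  lvl0: tbl 0x12, slot 24 ⇒ 0x39007 (P1/RW1/US1/PS0)
  lvl1: tbl 0x39, slot 1 ⇒ 0x3B007 (P1/RW1/US1/PS0)
  lvl2: tbl 0x3B, slot 20 ⇒ 0x3C007 (P1/RW1/US1/PS0)
  lvl3: tbl 0x3C, slot 30 ⇒ 0x3F007 (P1/RW1/US1/PS0)
  ✓ 0x3F3C1  — 4 lookups

Access #2 PA: FAULT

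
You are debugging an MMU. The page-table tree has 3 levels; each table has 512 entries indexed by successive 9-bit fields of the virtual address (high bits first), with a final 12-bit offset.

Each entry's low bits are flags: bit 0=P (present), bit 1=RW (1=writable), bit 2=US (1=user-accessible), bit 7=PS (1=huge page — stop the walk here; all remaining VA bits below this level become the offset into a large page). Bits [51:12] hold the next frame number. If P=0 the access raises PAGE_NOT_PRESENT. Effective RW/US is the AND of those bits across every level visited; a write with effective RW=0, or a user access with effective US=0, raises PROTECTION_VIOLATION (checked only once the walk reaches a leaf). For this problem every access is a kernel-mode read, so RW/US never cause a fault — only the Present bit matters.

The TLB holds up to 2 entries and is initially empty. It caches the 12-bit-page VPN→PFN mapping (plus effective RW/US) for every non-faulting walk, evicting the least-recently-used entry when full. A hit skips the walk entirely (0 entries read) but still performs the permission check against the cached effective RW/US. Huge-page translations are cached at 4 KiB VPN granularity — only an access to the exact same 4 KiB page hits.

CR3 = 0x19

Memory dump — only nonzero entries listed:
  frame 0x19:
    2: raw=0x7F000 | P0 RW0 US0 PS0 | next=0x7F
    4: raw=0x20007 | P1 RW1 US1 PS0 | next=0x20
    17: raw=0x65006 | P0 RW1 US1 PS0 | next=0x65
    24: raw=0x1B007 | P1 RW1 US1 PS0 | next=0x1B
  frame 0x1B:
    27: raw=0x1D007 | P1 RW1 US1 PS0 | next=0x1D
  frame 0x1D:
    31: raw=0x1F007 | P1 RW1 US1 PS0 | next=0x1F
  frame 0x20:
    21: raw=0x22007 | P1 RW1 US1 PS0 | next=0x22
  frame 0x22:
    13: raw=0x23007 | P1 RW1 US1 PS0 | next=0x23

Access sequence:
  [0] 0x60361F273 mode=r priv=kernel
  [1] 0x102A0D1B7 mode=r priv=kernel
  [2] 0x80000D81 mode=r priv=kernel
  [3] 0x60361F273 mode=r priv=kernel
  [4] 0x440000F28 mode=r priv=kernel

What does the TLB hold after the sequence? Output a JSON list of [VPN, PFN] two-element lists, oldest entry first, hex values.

Trace:
#0 VA=0x60361F273 (r,kernel):
  lvl0: tbl 0x19, slot 24 ⇒ 0x1B007 (P1/RW1/US1/PS0)
  lvl1: tbl 0x1B, slot 27 ⇒ 0x1D007 (P1/RW1/US1/PS0)
  lvl2: tbl 0x1D, slot 31 ⇒ 0x1F007 (P1/RW1/US1/PS0)
  ✓ 0x1F273  — 3 lookups
#1 VA=0x102A0D1B7 (r,kernel):
  lvl0: tbl 0x19, slot 4 ⇒ 0x20007 (P1/RW1/US1/PS0)
  lvl1: tbl 0x20, slot 21 ⇒ 0x22007 (P1/RW1/US1/PS0)
  lvl2: tbl 0x22, slot 13 ⇒ 0x23007 (P1/RW1/US1/PS0)
  ✓ 0x231B7  — 3 lookups
#2 VA=0x80000D81 (r,kernel):
  lvl0: tbl 0x19, slot 2 ⇒ 0x7F000 (P0/RW0/US0/PS0)
  ✗ PAGE_NOT_PRESENT  [1 reads]
#3 VA=0x60361F273 (r,kernel):
  TLB hit vpn=0x60361F → PA=0x1F273
#4 VA=0x440000F28 (r,kernel):
  lvl0: tbl 0x19, slot 17 ⇒ 0x65006 (P0/RW1/US1/PS0)
  ✗ PAGE_NOT_PRESENT  [1 reads]

TLB: [["0x102A0D", "0x23"], ["0x60361F", "0x1F"]]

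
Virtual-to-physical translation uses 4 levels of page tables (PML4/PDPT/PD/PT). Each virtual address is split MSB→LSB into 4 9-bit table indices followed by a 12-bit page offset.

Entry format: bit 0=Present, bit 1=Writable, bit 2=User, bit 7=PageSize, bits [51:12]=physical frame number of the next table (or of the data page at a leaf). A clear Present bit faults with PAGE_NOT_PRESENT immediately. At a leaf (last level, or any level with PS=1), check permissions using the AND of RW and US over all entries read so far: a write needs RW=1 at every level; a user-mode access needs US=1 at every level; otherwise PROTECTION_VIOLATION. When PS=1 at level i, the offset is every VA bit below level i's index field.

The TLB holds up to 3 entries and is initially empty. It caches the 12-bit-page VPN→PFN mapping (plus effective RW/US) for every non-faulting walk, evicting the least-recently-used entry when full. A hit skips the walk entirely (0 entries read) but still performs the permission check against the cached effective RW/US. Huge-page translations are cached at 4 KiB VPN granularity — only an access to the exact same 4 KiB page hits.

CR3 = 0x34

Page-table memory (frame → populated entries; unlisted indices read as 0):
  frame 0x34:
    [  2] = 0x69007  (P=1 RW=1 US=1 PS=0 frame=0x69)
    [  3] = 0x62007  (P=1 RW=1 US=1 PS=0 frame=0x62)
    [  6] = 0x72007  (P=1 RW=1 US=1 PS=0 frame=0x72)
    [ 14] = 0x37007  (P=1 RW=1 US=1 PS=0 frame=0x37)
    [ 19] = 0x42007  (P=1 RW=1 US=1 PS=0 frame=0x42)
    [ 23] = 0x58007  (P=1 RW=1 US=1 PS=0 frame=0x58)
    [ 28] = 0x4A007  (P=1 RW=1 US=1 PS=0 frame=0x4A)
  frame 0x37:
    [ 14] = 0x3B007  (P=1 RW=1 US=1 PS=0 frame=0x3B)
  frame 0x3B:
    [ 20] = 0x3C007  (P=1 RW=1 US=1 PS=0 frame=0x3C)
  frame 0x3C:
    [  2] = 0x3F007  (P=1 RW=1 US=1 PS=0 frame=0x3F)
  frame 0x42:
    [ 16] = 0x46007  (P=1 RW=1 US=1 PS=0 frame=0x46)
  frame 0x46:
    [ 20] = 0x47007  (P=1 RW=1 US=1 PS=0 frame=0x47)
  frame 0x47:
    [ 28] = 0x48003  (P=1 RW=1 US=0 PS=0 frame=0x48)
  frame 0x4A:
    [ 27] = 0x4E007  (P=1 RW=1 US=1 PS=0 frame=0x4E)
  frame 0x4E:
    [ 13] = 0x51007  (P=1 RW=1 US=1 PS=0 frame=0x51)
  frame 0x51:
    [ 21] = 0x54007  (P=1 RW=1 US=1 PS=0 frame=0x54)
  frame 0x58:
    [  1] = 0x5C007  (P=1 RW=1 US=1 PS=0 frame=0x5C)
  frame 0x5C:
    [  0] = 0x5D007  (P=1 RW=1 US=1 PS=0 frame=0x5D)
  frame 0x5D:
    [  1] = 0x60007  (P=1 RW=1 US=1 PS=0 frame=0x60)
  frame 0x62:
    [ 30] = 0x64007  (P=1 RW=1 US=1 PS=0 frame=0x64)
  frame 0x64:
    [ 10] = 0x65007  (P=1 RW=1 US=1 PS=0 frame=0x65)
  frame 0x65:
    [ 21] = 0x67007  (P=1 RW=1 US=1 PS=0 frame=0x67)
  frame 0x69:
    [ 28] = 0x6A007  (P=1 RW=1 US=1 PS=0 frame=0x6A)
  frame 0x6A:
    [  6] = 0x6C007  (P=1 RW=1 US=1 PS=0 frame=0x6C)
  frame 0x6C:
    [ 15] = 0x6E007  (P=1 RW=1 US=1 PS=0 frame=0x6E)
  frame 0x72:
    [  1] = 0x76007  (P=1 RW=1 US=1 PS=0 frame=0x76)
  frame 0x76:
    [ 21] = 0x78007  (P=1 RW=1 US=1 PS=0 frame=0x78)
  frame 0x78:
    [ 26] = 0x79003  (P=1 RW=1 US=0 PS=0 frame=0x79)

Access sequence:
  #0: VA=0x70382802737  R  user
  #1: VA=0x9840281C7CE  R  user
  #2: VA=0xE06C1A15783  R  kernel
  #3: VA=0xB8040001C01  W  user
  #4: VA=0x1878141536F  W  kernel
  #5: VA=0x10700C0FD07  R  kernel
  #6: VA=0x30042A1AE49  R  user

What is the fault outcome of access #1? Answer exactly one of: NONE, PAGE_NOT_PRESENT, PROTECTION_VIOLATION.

Walk each access:
#0 VA=0x70382802737 (r,user):
  L0 @0x34[14] → 0x37007  P=1,RW=1,US=1,PS=0
  L1 @0x37[14] → 0x3B007  P=1,RW=1,US=1,PS=0
  L2 @0x3B[20] → 0x3C007  P=1,RW=1,US=1,PS=0
  L3 @0x3C[2] → 0x3F007  P=1,RW=1,US=1,PS=0
  → PA=0x3F737  (4 entries read)
#1 VA=0x9840281C7CE (r,user):
  L0 @0x34[19] → 0x42007  P=1,RW=1,US=1,PS=0
  L1 @0x42[16] → 0x46007  P=1,RW=1,US=1,PS=0
  L2 @0x46[20] → 0x47007  P=1,RW=1,US=1,PS=0
  L3 @0x47[28] → 0x48003  P=1,RW=1,US=0,PS=0
  → PROTECTION_VIOLATION  (4 entries read)
#2 VA=0xE06C1A15783 (r,kernel):
  L0 @0x34[28] → 0x4A007  P=1,RW=1,US=1,PS=0
  L1 @0x4A[27] → 0x4E007  P=1,RW=1,US=1,PS=0
  L2 @0x4E[13] → 0x51007  P=1,RW=1,US=1,PS=0
  L3 @0x51[21] → 0x54007  P=1,RW=1,US=1,PS=0
  → PA=0x54783  (4 entries read)
#3 VA=0xB8040001C01 (w,user):
  L0 @0x34[23] → 0x58007  P=1,RW=1,US=1,PS=0
  L1 @0x58[1] → 0x5C007  P=1,RW=1,US=1,PS=0
  L2 @0x5C[0] → 0x5D007  P=1,RW=1,US=1,PS=0
  L3 @0x5D[1] → 0x60007  P=1,RW=1,US=1,PS=0
  → PA=0x60C01  (4 entries read)
#4 VA=0x1878141536F (w,kernel):
  L0 @0x34[3] → 0x62007  P=1,RW=1,US=1,PS=0
  L1 @0x62[30] → 0x64007  P=1,RW=1,US=1,PS=0
  L2 @0x64[10] → 0x65007  P=1,RW=1,US=1,PS=0
  L3 @0x65[21] → 0x67007  P=1,RW=1,US=1,PS=0
  → PA=0x6736F  (4 entries read)
#5 VA=0x10700C0FD07 (r,kernel):
  L0 @0x34[2] → 0x69007  P=1,RW=1,US=1,PS=0
  L1 @0x69[28] → 0x6A007  P=1,RW=1,US=1,PS=0
  L2 @0x6A[6] → 0x6C007  P=1,RW=1,US=1,PS=0
  L3 @0x6C[15] → 0x6E007  P=1,RW=1,US=1,PS=0
  → PA=0x6ED07  (4 entries read)
#6 VA=0x30042A1AE49 (r,user):
  L0 @0x34[6] → 0x72007  P=1,RW=1,US=1,PS=0
  L1 @0x72[1] → 0x76007  P=1,RW=1,US=1,PS=0
  L2 @0x76[21] → 0x78007  P=1,RW=1,US=1,PS=0
  L3 @0x78[26] → 0x79003  P=1,RW=1,US=0,PS=0
  → PROTECTION_VIOLATION  (4 entries read)

Access #1 fault: PROTECTION_VIOLATION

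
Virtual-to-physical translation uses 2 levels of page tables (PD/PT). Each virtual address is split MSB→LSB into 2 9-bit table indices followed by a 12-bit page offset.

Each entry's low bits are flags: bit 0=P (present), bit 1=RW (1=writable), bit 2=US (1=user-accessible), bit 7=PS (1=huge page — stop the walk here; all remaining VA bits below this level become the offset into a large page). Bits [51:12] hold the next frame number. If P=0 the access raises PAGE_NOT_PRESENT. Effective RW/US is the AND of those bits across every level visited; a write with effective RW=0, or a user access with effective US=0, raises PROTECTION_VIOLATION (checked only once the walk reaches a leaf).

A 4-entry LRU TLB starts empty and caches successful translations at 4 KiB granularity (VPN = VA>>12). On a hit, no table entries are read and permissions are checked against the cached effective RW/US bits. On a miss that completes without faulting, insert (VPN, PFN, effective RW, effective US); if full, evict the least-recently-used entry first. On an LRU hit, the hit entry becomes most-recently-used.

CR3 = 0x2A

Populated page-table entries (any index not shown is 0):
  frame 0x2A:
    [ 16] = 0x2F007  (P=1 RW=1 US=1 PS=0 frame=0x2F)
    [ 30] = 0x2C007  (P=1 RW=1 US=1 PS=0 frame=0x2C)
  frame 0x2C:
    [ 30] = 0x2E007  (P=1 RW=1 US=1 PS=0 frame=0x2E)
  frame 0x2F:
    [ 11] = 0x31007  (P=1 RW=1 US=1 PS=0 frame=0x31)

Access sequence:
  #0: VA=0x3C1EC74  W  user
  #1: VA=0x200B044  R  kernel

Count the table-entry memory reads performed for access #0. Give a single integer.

Walk each access:
#0 VA=0x3C1EC74 (w,user):
  L0: frame=0x2A idx=30 entry=0x2C007 [P=1 RW=1 US=1 PS=0]
  L1: frame=0x2C idx=30 entry=0x2E007 [P=1 RW=1 US=1 PS=0]
  ⇒ phys 0x2EC74  [2 reads]
#1 VA=0x200B044 (r,kernel):
  L0: frame=0x2A idx=16 entry=0x2F007 [P=1 RW=1 US=1 PS=0]
  L1: frame=0x2F idx=11 entry=0x31007 [P=1 RW=1 US=1 PS=0]
  ⇒ phys 0x31044  [2 reads]

Entries read for #0: 2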